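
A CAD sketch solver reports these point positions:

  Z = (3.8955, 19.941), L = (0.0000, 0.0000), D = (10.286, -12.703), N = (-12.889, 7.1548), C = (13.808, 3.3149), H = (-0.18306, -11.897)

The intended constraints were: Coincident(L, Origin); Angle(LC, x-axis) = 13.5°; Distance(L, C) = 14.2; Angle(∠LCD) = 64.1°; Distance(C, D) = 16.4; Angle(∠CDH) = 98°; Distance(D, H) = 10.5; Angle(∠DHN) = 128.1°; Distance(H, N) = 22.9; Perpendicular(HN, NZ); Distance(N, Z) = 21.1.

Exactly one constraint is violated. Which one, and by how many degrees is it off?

Perpendicular(HN, NZ) — off by 3.60°.

L = (0.00, 0.00) ✓; LC at 13.50° ✓; |LC| = 14.20 ✓; ∠LCD = 64.10° ✓; |CD| = 16.40 ✓; ∠CDH = 98.00° ✓; |DH| = 10.50 ✓; ∠DHN = 128.1° ✓; |HN| = 22.90 ✓; ∠(HN, NZ) = 86.40° ✗; |NZ| = 21.10 ✓.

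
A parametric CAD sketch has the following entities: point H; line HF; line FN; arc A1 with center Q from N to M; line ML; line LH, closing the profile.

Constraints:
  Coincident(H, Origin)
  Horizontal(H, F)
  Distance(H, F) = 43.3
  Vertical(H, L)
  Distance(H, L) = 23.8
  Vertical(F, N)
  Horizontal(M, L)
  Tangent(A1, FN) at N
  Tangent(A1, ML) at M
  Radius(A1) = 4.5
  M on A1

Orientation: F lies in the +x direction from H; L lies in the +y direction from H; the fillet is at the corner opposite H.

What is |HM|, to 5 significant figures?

45.518

The virtual corner opposite H is at (43.300, 23.800). A1 meets FN tangentially, so QN is at right angles to FN and since A1 is tangent to ML there, QM ⟂ ML, with radius 4.5, so the center Q sits 4.5 in from both sides at Q = (38.800, 19.300). That places the tangent points at N = (43.300, 19.300) on FN and M = (38.800, 23.800) on ML. Then |HM| = |M − H| = 45.518.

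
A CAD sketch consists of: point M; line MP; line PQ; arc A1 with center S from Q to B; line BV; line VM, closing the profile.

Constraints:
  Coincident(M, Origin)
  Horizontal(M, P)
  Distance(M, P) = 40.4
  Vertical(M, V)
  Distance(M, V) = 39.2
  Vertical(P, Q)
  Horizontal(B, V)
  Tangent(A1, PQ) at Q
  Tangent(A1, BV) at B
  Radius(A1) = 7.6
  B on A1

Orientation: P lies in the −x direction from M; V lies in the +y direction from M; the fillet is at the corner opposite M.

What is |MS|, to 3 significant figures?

45.5

MV is vertical with |MV| = 39.2 and V on the +y side, so V = (0.00, 39.2). The virtual corner opposite M is at (-40.4, 39.2). A1 meets PQ tangentially, so SQ is at right angles to PQ and the tangent condition forces SB to be normal to BV, with radius 7.6, so the center S sits 7.6 in from both sides at S = (-32.8, 31.6). Then |MS| = |S − M| = 45.5.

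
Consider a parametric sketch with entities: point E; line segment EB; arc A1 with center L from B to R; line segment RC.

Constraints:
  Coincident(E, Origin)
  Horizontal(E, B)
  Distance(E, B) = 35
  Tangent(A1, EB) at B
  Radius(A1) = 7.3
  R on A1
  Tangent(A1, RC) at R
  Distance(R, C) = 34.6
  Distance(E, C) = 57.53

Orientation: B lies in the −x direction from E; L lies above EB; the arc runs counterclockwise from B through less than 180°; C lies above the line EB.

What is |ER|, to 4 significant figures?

29.65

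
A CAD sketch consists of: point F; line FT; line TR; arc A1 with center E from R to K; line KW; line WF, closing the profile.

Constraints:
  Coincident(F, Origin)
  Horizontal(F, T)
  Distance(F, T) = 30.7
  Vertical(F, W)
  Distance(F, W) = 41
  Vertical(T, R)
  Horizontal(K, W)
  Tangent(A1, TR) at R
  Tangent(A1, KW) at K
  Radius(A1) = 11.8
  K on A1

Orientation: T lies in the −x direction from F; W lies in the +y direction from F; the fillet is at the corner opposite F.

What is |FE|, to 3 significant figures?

34.8

F is at the origin; F and T share the same y with |FT| = 30.7 and T on the −x side, so T = (-30.7, 0.00). FW is vertical with |FW| = 41.0 and W on the +y side, so W = (0.00, 41.0). The virtual corner opposite F is at (-30.7, 41.0). Since A1 is tangent to TR there, ER ⟂ TR and since A1 is tangent to KW there, EK ⟂ KW, with radius 11.8, so the center E sits 11.8 in from both sides at E = (-18.9, 29.2). Then |FE| = |E − F| = 34.8.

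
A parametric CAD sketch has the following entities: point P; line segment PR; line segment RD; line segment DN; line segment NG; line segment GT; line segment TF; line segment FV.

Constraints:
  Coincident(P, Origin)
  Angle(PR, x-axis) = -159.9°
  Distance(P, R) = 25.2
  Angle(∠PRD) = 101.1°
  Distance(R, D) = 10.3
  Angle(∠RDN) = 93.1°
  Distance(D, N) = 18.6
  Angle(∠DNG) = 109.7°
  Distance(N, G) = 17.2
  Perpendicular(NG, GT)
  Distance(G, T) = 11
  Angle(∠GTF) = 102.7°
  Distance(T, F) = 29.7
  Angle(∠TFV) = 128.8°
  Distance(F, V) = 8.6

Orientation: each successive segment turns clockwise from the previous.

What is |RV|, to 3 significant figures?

23.6

∠GTF = 102.7° gives TF at 157° from the x-axis; with |TF| = 29.7, F = (-33.5, 3.37). ∠TFV = 128.8° gives FV at 106° from the x-axis; with |FV| = 8.6, V = (-35.8, 11.7). Then |RV| = |V − R| = 23.6.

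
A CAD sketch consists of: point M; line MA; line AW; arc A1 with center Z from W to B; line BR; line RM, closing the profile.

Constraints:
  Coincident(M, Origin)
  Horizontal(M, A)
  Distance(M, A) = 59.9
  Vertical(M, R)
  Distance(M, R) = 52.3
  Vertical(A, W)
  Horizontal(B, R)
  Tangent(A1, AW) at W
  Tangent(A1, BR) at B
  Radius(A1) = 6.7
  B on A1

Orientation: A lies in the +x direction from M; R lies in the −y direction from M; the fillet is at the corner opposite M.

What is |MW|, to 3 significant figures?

75.3

M is at the origin; M and A share the same y with |MA| = 59.9 and A on the +x side, so A = (59.9, 0.00). M and R share the same x with |MR| = 52.3 and R on the −y side, so R = (0.00, -52.3). The virtual corner opposite M is at (59.9, -52.3). A1 meets AW tangentially, so ZW is at right angles to AW and A1 meets BR tangentially, so ZB is at right angles to BR, with radius 6.7, so the center Z sits 6.7 in from both sides at Z = (53.2, -45.6). That places the tangent points at W = (59.9, -45.6) on AW and B = (53.2, -52.3) on BR. Then |MW| = |W − M| = 75.3.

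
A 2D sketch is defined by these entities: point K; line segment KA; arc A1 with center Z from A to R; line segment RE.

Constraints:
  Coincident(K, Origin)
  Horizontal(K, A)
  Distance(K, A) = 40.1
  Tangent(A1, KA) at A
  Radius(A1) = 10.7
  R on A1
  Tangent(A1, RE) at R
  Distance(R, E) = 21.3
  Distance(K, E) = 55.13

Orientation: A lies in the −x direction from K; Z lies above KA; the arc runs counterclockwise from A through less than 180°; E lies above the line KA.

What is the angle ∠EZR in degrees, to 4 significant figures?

63.33°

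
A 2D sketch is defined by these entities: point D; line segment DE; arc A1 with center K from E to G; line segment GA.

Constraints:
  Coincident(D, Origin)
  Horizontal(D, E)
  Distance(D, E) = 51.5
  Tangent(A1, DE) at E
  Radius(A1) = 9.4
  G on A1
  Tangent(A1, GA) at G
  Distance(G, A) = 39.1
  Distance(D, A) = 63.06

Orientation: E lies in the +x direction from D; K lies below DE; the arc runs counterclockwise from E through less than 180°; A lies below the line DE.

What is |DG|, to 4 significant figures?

43.07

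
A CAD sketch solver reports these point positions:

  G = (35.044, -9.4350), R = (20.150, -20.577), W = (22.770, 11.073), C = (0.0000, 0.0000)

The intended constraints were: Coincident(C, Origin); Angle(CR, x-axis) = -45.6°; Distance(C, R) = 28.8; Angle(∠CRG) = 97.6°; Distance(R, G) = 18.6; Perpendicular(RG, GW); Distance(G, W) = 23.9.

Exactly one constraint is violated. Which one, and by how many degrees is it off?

Perpendicular(RG, GW) — off by 5.90°.

C = (0.00, 0.00) ✓; CR at -45.60° ✓; |CR| = 28.80 ✓; ∠CRG = 97.60° ✓; |RG| = 18.60 ✓; ∠(RG, GW) = 84.10° ✗; |GW| = 23.90 ✓.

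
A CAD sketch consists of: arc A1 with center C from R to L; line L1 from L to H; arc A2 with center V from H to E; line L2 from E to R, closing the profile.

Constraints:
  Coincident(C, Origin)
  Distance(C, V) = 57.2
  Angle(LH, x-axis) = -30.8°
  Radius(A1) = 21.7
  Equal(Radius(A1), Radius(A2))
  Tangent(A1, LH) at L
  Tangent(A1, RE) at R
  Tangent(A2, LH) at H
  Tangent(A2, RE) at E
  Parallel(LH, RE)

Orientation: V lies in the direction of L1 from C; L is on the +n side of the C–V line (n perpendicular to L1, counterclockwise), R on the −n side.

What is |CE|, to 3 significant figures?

61.2

The slot axis is L1's direction at -30.8°, so u = (cos -30.8°, sin -30.8°) = (0.859, -0.512) and n = (−sin -30.8°, cos -30.8°) = (0.512, 0.859). C is at the origin and V lies 57.2 along u from C, so V = 57.2·u = (49.1, -29.3). Tangency of A1 to both parallel lines with radius 21.7 puts L and R at C ± 21.7·n: L = (11.1, 18.6), R = (-11.1, -18.6). Equal radii place H and E the same way about V: H = V + 21.7·n = (60.2, -10.6), E = V − 21.7·n = (38.0, -47.9). Then |CE| = |E − C| = 61.2.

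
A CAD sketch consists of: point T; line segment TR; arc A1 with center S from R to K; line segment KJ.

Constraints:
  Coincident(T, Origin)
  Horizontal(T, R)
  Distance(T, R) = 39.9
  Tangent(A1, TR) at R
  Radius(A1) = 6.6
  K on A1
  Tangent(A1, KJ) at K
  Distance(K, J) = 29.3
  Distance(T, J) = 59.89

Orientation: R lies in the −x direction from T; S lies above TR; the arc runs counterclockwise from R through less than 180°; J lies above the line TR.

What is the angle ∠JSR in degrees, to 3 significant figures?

164°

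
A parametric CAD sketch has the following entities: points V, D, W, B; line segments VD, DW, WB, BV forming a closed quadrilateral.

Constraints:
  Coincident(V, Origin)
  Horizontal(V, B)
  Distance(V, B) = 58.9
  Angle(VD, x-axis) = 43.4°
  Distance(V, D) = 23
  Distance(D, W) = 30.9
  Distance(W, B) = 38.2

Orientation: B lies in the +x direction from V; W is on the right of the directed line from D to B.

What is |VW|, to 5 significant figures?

27.527

Checks: |DW| = 30.90 ✓; |WB| = 38.20 ✓.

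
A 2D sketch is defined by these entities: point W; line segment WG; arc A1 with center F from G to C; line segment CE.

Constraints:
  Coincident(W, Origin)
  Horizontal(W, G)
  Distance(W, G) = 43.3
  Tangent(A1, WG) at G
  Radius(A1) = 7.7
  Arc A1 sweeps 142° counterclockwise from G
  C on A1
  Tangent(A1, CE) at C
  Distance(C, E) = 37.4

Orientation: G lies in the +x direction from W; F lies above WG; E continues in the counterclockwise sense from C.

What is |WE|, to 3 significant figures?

41.2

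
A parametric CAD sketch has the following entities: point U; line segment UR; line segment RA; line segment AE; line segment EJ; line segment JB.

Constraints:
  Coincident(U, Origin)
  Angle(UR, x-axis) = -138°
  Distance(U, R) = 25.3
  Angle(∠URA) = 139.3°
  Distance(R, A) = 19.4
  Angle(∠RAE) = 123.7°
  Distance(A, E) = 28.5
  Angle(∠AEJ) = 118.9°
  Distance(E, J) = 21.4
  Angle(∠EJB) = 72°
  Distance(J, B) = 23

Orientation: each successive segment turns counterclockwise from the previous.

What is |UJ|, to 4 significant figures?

51.69

U is at the origin; UR runs at -138.0° with length 25.3, so R = (-18.80, -16.93). ∠URA = 139.3° gives RA at -97.30° from the x-axis; with |RA| = 19.4, A = (-21.27, -36.17). ∠RAE = 123.7° gives AE at -41.00° from the x-axis; with |AE| = 28.5, E = (0.2426, -54.87). ∠AEJ = 118.9° gives EJ at 20.10° from the x-axis; with |EJ| = 21.4, J = (20.34, -47.52). Then |UJ| = |J − U| = 51.69.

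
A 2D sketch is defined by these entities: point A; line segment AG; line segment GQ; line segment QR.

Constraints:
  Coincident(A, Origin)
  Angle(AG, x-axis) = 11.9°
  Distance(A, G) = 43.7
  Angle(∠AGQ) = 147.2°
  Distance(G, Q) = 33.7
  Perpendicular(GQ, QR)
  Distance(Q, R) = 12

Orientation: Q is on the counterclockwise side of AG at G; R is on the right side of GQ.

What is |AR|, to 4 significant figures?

78.95

A is at the origin; AG runs at 11.9° with length 43.7, so G = 43.7·(cos 11.9°, sin 11.9°) = (42.76, 9.011). ∠AGQ = 147.2°, so GQ runs at 11.9° + (180° − 147.2°) = 44.70° from the x-axis; with |GQ| = 33.7, Q = G + 33.7·(cos 44.70°, sin 44.70°) = (66.71, 32.72). The perpendicularity gives QR at right angles to GQ; with |QR| = 12.0 on the right of GQ, R = Q + 12.0·(0.7034, -0.7108) = (75.16, 24.19). Then |AR| = |R − A| = 78.95.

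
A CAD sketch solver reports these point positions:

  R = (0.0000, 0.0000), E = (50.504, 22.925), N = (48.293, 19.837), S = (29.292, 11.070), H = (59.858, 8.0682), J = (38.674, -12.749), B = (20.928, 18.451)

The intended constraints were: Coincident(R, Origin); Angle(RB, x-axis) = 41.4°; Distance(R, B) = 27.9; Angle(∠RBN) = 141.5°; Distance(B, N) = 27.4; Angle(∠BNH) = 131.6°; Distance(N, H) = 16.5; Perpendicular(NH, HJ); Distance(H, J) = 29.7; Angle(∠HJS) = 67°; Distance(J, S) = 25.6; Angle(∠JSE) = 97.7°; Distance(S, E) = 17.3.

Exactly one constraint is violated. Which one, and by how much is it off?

Distance(S, E) = 17.3 — off by 7.00.

R = (0.00, 0.00) ✓; RB at 41.40° ✓; |RB| = 27.90 ✓; ∠RBN = 141.5° ✓; |BN| = 27.40 ✓; ∠BNH = 131.6° ✓; |NH| = 16.50 ✓; ∠(NH, HJ) = 90.00° ✓; |HJ| = 29.70 ✓; ∠HJS = 67.00° ✓; |JS| = 25.60 ✓; ∠JSE = 97.70° ✓; |SE| = 24.30 ✗.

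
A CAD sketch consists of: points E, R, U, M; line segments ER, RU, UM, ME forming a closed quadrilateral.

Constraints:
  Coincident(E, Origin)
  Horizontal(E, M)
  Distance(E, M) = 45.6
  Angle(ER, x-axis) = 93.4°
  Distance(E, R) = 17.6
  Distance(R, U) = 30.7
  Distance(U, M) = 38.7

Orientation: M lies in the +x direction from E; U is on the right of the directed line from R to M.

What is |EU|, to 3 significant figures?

14.4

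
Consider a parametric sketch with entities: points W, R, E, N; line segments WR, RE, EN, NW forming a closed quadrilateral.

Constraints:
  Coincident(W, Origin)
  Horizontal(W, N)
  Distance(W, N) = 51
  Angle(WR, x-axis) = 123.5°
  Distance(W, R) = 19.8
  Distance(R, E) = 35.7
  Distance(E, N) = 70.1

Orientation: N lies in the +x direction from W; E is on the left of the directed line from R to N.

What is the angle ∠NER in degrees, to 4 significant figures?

65.43°

Checks: |RE| = 35.70 ✓; |EN| = 70.10 ✓.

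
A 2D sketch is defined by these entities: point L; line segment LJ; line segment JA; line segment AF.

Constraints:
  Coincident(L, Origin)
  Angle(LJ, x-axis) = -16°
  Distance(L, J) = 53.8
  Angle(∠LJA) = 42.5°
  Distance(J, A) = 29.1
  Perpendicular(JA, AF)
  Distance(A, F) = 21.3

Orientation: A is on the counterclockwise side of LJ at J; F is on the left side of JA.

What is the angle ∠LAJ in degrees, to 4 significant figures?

106.2°

L is at the origin; LJ runs at -16.0° with length 53.8, so J = 53.8·(cos -16.0°, sin -16.0°) = (51.72, -14.83). ∠LJA = 42.5°, so JA runs at -16.0° + (180° − 42.5°) = 121.5° from the x-axis; with |JA| = 29.1, A = J + 29.1·(cos 121.5°, sin 121.5°) = (36.51, 9.983). Then cos ∠LAJ = AL·AJ / (|AL||AJ|), giving 106.2°.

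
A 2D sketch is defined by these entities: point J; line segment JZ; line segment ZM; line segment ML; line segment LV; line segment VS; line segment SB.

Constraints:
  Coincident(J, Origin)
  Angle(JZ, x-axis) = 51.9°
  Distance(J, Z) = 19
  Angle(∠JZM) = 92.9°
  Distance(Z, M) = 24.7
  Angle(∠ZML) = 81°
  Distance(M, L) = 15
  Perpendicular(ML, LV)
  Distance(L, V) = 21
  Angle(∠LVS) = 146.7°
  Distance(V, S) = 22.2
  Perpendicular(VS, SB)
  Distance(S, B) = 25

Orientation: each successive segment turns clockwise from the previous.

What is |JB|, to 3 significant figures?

41.0

∠LVS = 146.7° gives VS at 102° from the x-axis; with |VS| = 22.2, S = (1.59, 26.3). VS ⟂ SB, so SB runs at 12.5°; with |SB| = 25.0, B = (26.0, 31.7). Then |JB| = |B − J| = 41.0.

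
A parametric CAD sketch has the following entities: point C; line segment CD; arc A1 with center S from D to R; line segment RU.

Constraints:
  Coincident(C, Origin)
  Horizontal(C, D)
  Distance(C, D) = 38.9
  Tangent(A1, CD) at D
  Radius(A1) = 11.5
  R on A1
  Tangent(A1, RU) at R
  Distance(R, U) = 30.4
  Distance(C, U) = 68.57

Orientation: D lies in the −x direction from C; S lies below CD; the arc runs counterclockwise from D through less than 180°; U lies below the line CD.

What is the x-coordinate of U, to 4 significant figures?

-56.54

Checks: |SD| = 11.50 ✓; |SR| = 11.50 ✓; ∠(SR, RU) = 90.00° ✓; |RU| = 30.40 ✓; |CU| = 68.57 ✓.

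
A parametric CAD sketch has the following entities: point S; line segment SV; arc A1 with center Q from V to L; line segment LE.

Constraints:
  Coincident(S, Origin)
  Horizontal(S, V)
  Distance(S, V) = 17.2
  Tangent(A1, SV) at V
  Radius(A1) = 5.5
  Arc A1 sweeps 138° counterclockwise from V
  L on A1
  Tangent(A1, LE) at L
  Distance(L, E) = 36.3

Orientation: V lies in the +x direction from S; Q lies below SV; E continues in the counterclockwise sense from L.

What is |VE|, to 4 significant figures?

41.11

S is at the origin; S and V share the same y with |SV| = 17.2 and V on the +x side, so V = (17.20, 0.000). Tangency of A1 to SV means the radius QV is perpendicular to SV, so Q = V + (0, -5.5) = (17.20, -5.500). On A1, V sits at bearing 90° from Q; a 138° counterclockwise sweep puts L at bearing 228°, so L = Q + 5.5·(cos 228°, sin 228°) = (13.52, -9.587). The tangent condition forces QL to be normal to LE, so LE runs along (−sin 228°, cos 228°); with |LE| = 36.3, E = (40.50, -33.88). Then |VE| = |E − V| = 41.11.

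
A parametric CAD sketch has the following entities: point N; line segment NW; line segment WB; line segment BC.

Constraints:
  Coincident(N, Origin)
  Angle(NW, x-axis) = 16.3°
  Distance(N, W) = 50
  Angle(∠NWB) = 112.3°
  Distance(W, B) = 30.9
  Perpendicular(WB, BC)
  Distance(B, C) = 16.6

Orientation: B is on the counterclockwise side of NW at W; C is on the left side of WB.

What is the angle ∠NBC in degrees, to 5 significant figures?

47.152°

∠NWB = 112.3°, so WB runs at 16.3° + (180° − 112.3°) = 84.000° from the x-axis; with |WB| = 30.9, B = W + 30.9·(cos 84.000°, sin 84.000°) = (51.220, 44.764). WB is perpendicular to BC; with |BC| = 16.6 on the left of WB, C = B + 16.6·(-0.99452, 0.10453) = (34.711, 46.499). Then cos ∠NBC = BN·BC / (|BN||BC|), giving 47.152°.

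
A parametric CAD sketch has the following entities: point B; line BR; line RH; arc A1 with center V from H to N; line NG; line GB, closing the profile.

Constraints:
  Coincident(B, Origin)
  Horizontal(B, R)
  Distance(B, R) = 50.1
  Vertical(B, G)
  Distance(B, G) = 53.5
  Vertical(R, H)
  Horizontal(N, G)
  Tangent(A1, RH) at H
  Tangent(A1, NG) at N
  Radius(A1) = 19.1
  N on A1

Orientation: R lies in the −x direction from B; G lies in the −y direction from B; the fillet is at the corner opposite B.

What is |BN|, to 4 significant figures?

61.83

The virtual corner opposite B is at (-50.10, -53.50). Since A1 is tangent to RH there, VH ⟂ RH and A1 meets NG tangentially, so VN is at right angles to NG, with radius 19.1, so the center V sits 19.1 in from both sides at V = (-31.00, -34.40). That places the tangent points at H = (-50.10, -34.40) on RH and N = (-31.00, -53.50) on NG. Then |BN| = |N − B| = 61.83.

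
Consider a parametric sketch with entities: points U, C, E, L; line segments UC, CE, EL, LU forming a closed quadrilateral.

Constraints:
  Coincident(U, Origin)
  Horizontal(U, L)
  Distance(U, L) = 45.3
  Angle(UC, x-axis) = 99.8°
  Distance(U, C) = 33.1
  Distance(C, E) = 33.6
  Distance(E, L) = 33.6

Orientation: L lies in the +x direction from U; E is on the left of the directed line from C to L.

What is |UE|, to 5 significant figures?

39.865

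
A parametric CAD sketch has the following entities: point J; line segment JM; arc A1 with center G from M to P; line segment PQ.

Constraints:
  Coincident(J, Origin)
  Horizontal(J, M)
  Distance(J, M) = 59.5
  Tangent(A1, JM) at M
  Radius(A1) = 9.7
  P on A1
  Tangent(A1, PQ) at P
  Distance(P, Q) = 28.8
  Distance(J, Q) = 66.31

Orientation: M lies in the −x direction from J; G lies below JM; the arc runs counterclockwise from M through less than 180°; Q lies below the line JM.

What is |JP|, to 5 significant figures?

69.421

J is at the origin; J and M share the same y with |JM| = 59.5 and M on the −x side, so M = (-59.500, 0.0000). The tangent condition forces GM to be normal to JM, so G = M + (0, -9.7) = (-59.500, -9.7000). Since GP ⟂ PQ (tangency), |GQ| = √(9.7² + 28.8²) = 30.390 regardless of where P sits on A1. So Q lies on both circle(J, 66.31) and circle(G, 30.390); the below-JM intersection is Q = (-53.298, -39.450). P is the foot of the tangent from Q: P = (-67.867, -14.607).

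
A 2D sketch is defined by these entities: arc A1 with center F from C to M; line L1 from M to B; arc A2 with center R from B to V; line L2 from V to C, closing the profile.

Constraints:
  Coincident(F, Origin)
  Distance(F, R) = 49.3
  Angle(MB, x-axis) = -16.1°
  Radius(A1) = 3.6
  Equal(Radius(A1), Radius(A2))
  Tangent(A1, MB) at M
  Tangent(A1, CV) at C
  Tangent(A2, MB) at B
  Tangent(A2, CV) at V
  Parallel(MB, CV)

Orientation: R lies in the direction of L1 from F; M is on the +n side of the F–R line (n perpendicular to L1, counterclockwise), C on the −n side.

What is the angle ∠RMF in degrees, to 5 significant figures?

85.824°

F is at the origin and R lies 49.3 along u from F, so R = 49.3·u = (47.366, -13.672). Tangency of A1 to both parallel lines with radius 3.6 puts M and C at F ± 3.6·n: M = (0.99833, 3.4588), C = (-0.99833, -3.4588). Then cos ∠RMF = MR·MF / (|MR||MF|), giving 85.824°.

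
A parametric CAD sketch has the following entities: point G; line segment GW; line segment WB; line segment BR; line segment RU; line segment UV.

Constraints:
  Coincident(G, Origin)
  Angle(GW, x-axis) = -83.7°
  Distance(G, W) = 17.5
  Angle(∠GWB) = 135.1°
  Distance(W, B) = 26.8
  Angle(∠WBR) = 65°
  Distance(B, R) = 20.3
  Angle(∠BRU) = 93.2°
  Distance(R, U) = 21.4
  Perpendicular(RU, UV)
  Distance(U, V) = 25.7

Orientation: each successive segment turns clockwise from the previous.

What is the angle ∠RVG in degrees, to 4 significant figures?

56.21°

∠BRU = 93.2° gives RU at 29.60° from the x-axis; with |RU| = 21.4, U = (-5.219, -9.586). RU is perpendicular to UV, so UV runs at -60.40°; with |UV| = 25.7, V = (7.476, -31.93). Then cos ∠RVG = VR·VG / (|VR||VG|), giving 56.21°.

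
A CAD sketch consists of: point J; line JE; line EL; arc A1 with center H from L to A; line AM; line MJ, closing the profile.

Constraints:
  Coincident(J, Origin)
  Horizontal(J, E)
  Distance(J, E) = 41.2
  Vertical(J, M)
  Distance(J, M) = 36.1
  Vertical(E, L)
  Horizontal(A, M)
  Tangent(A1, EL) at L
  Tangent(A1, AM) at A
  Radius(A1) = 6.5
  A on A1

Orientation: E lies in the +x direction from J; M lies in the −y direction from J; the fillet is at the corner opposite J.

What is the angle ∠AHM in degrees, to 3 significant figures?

79.4°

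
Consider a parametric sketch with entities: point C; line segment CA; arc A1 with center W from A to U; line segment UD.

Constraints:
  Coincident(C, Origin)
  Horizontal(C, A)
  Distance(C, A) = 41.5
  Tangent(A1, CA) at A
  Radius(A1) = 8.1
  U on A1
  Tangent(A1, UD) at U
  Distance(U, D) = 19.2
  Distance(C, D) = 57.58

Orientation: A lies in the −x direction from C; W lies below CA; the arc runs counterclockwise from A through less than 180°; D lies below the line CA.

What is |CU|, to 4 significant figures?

50.14

C is at the origin; C and A share the same y with |CA| = 41.5 and A on the −x side, so A = (-41.50, 0.000). Tangency of A1 to CA means the radius WA is perpendicular to CA, so W = A + (0, -8.1) = (-41.50, -8.100). Since WU ⟂ UD (tangency), |WD| = √(8.1² + 19.2²) = 20.84 regardless of where U sits on A1. So D lies on both circle(C, 57.58) and circle(W, 20.84); the below-CA intersection is D = (-51.06, -26.62). U is the foot of the tangent from D: U = (-49.58, -7.474).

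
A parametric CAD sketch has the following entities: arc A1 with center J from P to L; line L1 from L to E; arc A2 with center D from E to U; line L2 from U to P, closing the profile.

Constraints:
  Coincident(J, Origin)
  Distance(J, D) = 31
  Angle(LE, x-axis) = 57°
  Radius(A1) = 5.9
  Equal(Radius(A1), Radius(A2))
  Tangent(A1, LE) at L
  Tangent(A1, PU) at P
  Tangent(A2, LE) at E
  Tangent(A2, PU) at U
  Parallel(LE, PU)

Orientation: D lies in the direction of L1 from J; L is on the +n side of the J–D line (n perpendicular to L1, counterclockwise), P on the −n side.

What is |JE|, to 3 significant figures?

31.6

The slot axis is L1's direction at 57.0°, so u = (cos 57.0°, sin 57.0°) = (0.545, 0.839) and n = (−sin 57.0°, cos 57.0°) = (-0.839, 0.545). J is at the origin and D lies 31.0 along u from J, so D = 31.0·u = (16.9, 26.0). Tangency of A1 to both parallel lines with radius 5.9 puts L and P at J ± 5.9·n: L = (-4.95, 3.21), P = (4.95, -3.21). Equal radii place E and U the same way about D: E = D + 5.9·n = (11.9, 29.2), U = D − 5.9·n = (21.8, 22.8). Then |JE| = |E − J| = 31.6.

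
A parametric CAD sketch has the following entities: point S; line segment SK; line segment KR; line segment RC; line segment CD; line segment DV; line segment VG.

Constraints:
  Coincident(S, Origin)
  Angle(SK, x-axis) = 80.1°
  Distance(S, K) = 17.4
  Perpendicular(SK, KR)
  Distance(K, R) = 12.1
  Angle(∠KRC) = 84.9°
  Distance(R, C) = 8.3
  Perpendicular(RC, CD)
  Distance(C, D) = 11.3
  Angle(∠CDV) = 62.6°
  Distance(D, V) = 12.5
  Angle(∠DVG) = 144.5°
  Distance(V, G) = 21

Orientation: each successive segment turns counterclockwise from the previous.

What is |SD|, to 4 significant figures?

10.14

∠KRC = 84.9° gives RC at -94.80° from the x-axis; with |RC| = 8.3, C = (-9.623, 10.95). RC is perpendicular to CD, so CD runs at -4.800°; with |CD| = 11.3, D = (1.638, 10.00). Then |SD| = |D − S| = 10.14.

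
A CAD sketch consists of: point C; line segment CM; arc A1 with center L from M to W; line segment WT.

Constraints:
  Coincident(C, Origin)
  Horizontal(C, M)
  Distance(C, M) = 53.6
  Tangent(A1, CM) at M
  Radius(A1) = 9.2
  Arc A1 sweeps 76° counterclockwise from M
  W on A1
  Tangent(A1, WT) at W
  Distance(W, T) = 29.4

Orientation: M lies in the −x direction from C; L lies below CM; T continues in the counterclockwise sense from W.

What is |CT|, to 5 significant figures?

78.166

C is at the origin; C and M share the same y with |CM| = 53.6 and M on the −x side, so M = (-53.600, 0.0000). The tangent condition forces LM to be normal to CM, so L = M + (0, -9.2) = (-53.600, -9.2000). On A1, M sits at bearing 90° from L; a 76° counterclockwise sweep puts W at bearing 166°, so W = L + 9.2·(cos 166°, sin 166°) = (-62.527, -6.9743). Tangency of A1 to WT means the radius LW is perpendicular to WT, so WT runs along (−sin 166°, cos 166°); with |WT| = 29.4, T = (-69.639, -35.501). Then |CT| = |T − C| = 78.166.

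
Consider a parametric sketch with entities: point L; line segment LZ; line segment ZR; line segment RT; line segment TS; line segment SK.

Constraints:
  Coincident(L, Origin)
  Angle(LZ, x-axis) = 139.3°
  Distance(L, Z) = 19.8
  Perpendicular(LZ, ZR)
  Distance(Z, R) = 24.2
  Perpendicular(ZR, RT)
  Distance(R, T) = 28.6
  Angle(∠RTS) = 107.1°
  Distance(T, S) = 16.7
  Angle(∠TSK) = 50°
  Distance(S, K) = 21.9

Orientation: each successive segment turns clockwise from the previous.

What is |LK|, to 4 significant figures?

17.96

L is at the origin; LZ runs at 139.3° with length 19.8, so Z = (-15.01, 12.91). The perpendicularity gives ZR at right angles to LZ, so ZR runs at 49.30°; with |ZR| = 24.2, R = (0.7697, 31.26). ZR is perpendicular to RT, so RT runs at -40.70°; with |RT| = 28.6, T = (22.45, 12.61). ∠RTS = 107.1° gives TS at -113.6° from the x-axis; with |TS| = 16.7, S = (15.77, -2.695). ∠TSK = 50.0° gives SK at 116.4° from the x-axis; with |SK| = 21.9, K = (6.029, 16.92). Then |LK| = |K − L| = 17.96.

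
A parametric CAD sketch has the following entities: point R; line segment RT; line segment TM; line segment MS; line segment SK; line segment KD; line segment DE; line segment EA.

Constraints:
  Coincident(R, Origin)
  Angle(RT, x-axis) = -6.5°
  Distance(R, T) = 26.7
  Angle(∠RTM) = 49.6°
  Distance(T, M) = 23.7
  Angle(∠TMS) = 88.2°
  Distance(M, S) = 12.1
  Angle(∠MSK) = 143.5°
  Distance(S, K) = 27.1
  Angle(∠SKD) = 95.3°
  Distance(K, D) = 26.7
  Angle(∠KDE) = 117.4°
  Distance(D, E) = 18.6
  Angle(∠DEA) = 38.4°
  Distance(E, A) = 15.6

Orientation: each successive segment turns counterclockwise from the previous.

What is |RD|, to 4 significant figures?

33.21

R is at the origin; RT runs at -6.5° with length 26.7, so T = (26.53, -3.023). ∠RTM = 49.6° gives TM at 123.9° from the x-axis; with |TM| = 23.7, M = (13.31, 16.65). ∠TMS = 88.2° gives MS at -144.3° from the x-axis; with |MS| = 12.1, S = (3.484, 9.588). ∠MSK = 143.5° gives SK at -107.8° from the x-axis; with |SK| = 27.1, K = (-4.801, -16.21). ∠SKD = 95.3° gives KD at -23.10° from the x-axis; with |KD| = 26.7, D = (19.76, -26.69). Then |RD| = |D − R| = 33.21.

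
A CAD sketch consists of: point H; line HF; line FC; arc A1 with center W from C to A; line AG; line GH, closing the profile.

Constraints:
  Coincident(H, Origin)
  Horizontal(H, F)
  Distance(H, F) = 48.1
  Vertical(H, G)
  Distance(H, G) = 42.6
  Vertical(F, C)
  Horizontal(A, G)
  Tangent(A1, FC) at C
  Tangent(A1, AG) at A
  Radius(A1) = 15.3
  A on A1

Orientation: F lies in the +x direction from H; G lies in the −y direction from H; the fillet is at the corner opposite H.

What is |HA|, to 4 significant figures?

53.76

H is at the origin; HF is horizontal with |HF| = 48.1 and F on the +x side, so F = (48.10, 0.000). HG is vertical with |HG| = 42.6 and G on the −y side, so G = (0.000, -42.60). The virtual corner opposite H is at (48.10, -42.60). Tangency of A1 to FC means the radius WC is perpendicular to FC and A1 meets AG tangentially, so WA is at right angles to AG, with radius 15.3, so the center W sits 15.3 in from both sides at W = (32.80, -27.30). That places the tangent points at C = (48.10, -27.30) on FC and A = (32.80, -42.60) on AG. Then |HA| = |A − H| = 53.76.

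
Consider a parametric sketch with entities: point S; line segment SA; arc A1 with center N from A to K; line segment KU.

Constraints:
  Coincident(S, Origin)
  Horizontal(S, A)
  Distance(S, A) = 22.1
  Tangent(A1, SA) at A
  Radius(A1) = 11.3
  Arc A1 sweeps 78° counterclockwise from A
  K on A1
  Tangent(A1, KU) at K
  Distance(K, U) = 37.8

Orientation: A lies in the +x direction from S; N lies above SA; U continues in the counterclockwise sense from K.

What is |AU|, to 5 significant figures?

49.666

On A1, A sits at bearing -90° from N; a 78° counterclockwise sweep puts K at bearing -12°, so K = N + 11.3·(cos -12°, sin -12°) = (33.153, 8.9506). A1 meets KU tangentially, so NK is at right angles to KU, so KU runs along (−sin -12°, cos -12°); with |KU| = 37.8, U = (41.012, 45.925). Then |AU| = |U − A| = 49.666.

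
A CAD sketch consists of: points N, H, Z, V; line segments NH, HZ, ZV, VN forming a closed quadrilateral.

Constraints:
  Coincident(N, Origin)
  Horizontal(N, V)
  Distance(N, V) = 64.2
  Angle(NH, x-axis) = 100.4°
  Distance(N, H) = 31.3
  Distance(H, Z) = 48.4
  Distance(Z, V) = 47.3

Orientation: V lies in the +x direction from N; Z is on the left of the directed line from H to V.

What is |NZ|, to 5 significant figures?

58.736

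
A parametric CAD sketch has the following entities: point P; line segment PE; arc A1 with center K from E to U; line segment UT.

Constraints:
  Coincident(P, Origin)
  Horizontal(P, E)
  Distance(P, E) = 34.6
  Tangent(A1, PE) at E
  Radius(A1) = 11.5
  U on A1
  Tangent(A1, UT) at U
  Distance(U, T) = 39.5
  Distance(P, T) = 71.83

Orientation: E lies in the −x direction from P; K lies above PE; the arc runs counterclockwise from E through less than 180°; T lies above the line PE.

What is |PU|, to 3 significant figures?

32.6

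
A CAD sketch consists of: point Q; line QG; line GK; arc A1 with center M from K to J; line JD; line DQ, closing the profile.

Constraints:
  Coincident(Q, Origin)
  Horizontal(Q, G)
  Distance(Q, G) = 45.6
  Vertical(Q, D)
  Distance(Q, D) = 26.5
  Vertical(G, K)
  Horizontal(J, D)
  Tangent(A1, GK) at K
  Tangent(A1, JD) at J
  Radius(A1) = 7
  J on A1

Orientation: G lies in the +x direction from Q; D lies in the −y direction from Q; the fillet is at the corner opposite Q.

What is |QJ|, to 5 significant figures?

46.821

The virtual corner opposite Q is at (45.600, -26.500). Since A1 is tangent to GK there, MK ⟂ GK and A1 meets JD tangentially, so MJ is at right angles to JD, with radius 7.0, so the center M sits 7.0 in from both sides at M = (38.600, -19.500). That places the tangent points at K = (45.600, -19.500) on GK and J = (38.600, -26.500) on JD. Then |QJ| = |J − Q| = 46.821.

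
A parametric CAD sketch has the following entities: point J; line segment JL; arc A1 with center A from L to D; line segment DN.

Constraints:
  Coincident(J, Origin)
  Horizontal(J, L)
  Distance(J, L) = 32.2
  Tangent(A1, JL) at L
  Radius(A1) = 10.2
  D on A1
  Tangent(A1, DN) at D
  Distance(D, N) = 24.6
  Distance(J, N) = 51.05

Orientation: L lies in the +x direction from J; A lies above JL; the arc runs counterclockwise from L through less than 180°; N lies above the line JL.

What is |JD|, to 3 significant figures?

44.0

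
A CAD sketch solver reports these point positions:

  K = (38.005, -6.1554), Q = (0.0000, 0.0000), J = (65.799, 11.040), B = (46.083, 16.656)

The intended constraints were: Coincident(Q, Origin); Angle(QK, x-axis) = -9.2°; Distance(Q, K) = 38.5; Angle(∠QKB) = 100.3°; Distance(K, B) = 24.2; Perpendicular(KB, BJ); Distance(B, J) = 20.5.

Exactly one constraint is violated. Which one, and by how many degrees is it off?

Perpendicular(KB, BJ) — off by 3.60°.

Q = (0.00, 0.00) ✓; QK at -9.200° ✓; |QK| = 38.50 ✓; ∠QKB = 100.3° ✓; |KB| = 24.20 ✓; ∠(KB, BJ) = 86.40° ✗; |BJ| = 20.50 ✓.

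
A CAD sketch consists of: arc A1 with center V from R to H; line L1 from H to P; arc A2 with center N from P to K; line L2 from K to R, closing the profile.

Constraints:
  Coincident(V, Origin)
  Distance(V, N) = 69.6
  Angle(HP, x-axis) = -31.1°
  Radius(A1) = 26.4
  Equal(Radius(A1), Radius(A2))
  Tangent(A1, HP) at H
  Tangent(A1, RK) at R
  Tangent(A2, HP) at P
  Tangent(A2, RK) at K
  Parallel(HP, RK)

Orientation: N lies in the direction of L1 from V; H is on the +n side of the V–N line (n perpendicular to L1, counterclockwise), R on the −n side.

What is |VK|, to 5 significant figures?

74.439

Tangency of A1 to both parallel lines with radius 26.4 puts H and R at V ± 26.4·n: H = (13.636, 22.605), R = (-13.636, -22.605). Equal radii place P and K the same way about N: P = N + 26.4·n = (73.233, -13.345), K = N − 26.4·n = (45.960, -58.556). Then |VK| = |K − V| = 74.439.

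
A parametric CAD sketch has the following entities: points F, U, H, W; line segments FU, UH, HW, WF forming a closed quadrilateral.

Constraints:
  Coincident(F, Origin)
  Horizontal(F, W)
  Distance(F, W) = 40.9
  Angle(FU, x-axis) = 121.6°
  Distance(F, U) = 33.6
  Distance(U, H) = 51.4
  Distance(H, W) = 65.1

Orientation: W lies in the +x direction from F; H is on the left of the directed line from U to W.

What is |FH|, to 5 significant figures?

65.686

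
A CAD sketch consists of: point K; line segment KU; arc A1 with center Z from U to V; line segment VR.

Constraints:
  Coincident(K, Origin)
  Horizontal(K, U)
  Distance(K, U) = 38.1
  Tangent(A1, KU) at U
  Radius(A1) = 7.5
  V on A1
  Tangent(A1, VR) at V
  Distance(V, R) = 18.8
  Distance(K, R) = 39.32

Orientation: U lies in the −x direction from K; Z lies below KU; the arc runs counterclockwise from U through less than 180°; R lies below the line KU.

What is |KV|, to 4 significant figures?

45.15

K is at the origin; K and U share the same y with |KU| = 38.1 and U on the −x side, so U = (-38.10, 0.000). Tangency of A1 to KU means the radius ZU is perpendicular to KU, so Z = U + (0, -7.5) = (-38.10, -7.500). Since ZV ⟂ VR (tangency), |ZR| = √(7.5² + 18.8²) = 20.24 regardless of where V sits on A1. So R lies on both circle(K, 39.32) and circle(Z, 20.24); the below-KU intersection is R = (-29.61, -25.87). V is the foot of the tangent from R: V = (-43.26, -12.95).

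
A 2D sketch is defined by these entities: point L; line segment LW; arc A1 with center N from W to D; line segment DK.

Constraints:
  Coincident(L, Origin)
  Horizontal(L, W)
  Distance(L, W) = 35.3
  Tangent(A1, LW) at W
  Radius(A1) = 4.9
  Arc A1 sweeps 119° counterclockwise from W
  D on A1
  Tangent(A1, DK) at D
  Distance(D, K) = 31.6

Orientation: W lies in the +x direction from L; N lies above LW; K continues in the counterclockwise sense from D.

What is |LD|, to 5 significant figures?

40.249

L is at the origin; L and W share the same y with |LW| = 35.3 and W on the +x side, so W = (35.300, 0.0000). Since A1 is tangent to LW there, NW ⟂ LW, so N = W + (0, 4.9) = (35.300, 4.9000). On A1, W sits at bearing -90° from N; a 119° counterclockwise sweep puts D at bearing 29°, so D = N + 4.9·(cos 29°, sin 29°) = (39.586, 7.2756). Then |LD| = |D − L| = 40.249.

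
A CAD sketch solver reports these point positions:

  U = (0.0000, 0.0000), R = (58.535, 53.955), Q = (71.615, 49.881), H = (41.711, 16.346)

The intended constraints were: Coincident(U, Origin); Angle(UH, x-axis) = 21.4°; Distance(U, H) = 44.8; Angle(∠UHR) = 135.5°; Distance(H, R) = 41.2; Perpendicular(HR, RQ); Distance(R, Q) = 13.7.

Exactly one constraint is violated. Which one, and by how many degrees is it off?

Perpendicular(HR, RQ) — off by 6.80°.

U = (0.00, 0.00) ✓; UH at 21.40° ✓; |UH| = 44.80 ✓; ∠UHR = 135.5° ✓; |HR| = 41.20 ✓; ∠(HR, RQ) = 83.20° ✗; |RQ| = 13.70 ✓.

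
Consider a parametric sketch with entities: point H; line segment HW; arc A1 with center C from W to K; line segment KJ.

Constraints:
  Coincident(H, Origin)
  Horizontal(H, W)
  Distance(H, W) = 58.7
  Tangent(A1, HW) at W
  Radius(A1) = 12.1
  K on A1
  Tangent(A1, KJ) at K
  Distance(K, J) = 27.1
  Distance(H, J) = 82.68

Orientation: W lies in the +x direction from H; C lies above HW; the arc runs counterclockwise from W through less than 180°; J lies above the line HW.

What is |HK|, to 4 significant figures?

71.56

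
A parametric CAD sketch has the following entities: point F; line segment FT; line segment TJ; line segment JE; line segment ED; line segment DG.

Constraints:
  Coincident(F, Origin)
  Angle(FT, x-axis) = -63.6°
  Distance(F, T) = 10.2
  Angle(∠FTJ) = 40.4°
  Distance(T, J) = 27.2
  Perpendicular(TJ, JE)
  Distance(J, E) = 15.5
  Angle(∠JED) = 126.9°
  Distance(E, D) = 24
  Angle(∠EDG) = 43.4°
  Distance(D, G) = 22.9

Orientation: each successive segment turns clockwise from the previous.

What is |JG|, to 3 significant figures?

17.0

F is at the origin; FT runs at -63.6° with length 10.2, so T = (4.54, -9.14). ∠FTJ = 40.4° gives TJ at 157° from the x-axis; with |TJ| = 27.2, J = (-20.5, 1.58). TJ is perpendicular to JE, so JE runs at 66.8°; with |JE| = 15.5, E = (-14.4, 15.8). ∠JED = 126.9° gives ED at 13.7° from the x-axis; with |ED| = 24.0, D = (8.96, 21.5). ∠EDG = 43.4° gives DG at -123° from the x-axis; with |DG| = 22.9, G = (-3.48, 2.28). Then |JG| = |G − J| = 17.0.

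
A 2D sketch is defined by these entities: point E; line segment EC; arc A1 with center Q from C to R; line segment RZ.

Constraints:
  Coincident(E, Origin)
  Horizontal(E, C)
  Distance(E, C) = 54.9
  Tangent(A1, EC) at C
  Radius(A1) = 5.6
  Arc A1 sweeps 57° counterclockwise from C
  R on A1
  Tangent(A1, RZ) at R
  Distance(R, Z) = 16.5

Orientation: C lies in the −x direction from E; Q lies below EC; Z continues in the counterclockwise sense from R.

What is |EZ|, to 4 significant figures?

70.51

E is at the origin; EC is horizontal with |EC| = 54.9 and C on the −x side, so C = (-54.90, 0.000). Since A1 is tangent to EC there, QC ⟂ EC, so Q = C + (0, -5.6) = (-54.90, -5.600). On A1, C sits at bearing 90° from Q; a 57° counterclockwise sweep puts R at bearing 147°, so R = Q + 5.6·(cos 147°, sin 147°) = (-59.60, -2.550). Since A1 is tangent to RZ there, QR ⟂ RZ, so RZ runs along (−sin 147°, cos 147°); with |RZ| = 16.5, Z = (-68.58, -16.39). Then |EZ| = |Z − E| = 70.51.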